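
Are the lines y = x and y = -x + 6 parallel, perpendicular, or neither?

Slope of line 1: m1 = 1
Slope of line 2: m2 = -1
Two lines are perpendicular when the product of their slopes is -1 (negative reciprocals).
m1 * m2 = (1) * (-1) = -1, confirming perpendicularity.

Perpendicular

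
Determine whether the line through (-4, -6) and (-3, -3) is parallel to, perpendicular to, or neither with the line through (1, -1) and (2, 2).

Slope of line 1: m1 = (-3 - -6)/(-3 - -4) = 3/1 = 3
Slope of line 2: m2 = (2 - -1)/(2 - 1) = 3/1 = 3
Since m1 = m2 = 3, the lines are parallel.

Parallel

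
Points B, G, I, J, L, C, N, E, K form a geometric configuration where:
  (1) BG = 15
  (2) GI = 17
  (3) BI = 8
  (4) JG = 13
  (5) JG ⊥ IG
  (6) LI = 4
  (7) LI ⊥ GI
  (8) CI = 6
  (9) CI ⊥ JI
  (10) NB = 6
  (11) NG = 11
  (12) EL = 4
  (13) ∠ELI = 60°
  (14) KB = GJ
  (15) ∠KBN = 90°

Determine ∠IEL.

Step 1: By the law of cosines on triangle ELI: EI² = 4² + 4² − 2·4·4·cos(60°) = 16, so EI = 4.
Step 2: By the inverse law of cosines on triangle IEL: cos(∠IEL) = (4² + 4² − 4²) / (2·4·4) = 16/32 = 0.5, so ∠IEL = 60°.

Therefore, the measure of angle ∠IEL = 60°.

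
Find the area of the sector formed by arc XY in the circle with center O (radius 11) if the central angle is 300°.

Sector area = πr² × θ/360
= π × 11² × 5/6
= π × 121 × 5/6
= 605*pi/6

605*pi/6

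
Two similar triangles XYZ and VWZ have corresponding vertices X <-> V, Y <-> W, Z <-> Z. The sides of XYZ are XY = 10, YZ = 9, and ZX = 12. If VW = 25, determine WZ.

Similar triangles have proportional sides. Setting up the proportion:
VW / XY = WZ / YZ
25 / 10 = WZ / 9
WZ = 9 * 25 / 10 = 45/2.

45/2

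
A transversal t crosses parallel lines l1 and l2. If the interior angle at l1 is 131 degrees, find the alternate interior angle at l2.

Alternate interior angles are equal: 131 degrees.

131 degrees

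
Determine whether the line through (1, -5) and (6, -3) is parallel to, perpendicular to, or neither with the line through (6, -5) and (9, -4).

Slope of line 1: m1 = (-3 - -5)/(6 - 1) = 2/5 = 2/5
Slope of line 2: m2 = (-4 - -5)/(9 - 6) = 1/3 = 1/3
m1 != m2 (2/5 != 1/3), so not parallel.
m1 * m2 = (2/5) * (1/3) = 2/15 != -1, so not perpendicular.
The lines are neither parallel nor perpendicular.

Neither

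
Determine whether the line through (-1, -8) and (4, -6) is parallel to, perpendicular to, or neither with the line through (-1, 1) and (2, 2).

Slope of line 1: m1 = (-6 - -8)/(4 - -1) = 2/5 = 2/5
Slope of line 2: m2 = (2 - 1)/(2 - -1) = 1/3 = 1/3
For parallel lines we need equal slopes: 2/5 != 1/3.
For perpendicular lines we need m1*m2 = -1: (2/5)(1/3) = 2/15 != -1.
Since neither condition holds, the lines are neither parallel nor perpendicular.

Neither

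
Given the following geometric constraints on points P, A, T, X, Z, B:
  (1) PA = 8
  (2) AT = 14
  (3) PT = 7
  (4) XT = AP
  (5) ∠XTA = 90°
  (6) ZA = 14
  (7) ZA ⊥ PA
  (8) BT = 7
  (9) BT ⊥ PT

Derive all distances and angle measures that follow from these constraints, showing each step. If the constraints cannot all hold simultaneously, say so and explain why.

The constraints are consistent.

From the given relations:
  XT = AP = 8

Step 1: From PA = 8, AZ = 14, and ∠PAZ = 90°, by the law of cosines:
  PZ² = PA² + AZ² - 2·PA·AZ·cos(90°) = 64 + 196 - 0 = 260
  PZ = 2·√65

Step 2: From PT = 7, TB = 7, and ∠PTB = 90°, by the law of cosines:
  PB² = PT² + TB² - 2·PT·TB·cos(90°) = 49 + 49 - 0 = 98
  PB = 7·√2

Step 3: From AT = 14, TX = 8, and ∠ATX = 90°, by the law of cosines:
  AX² = AT² + TX² - 2·AT·TX·cos(90°) = 196 + 64 - 0 = 260
  AX = 2·√65

Step 4: From PA = 8, PT = 7, AT = 14, by the inverse law of cosines:
  cos(∠APT) = (PA² + PT² - AT²) / (2·PA·PT)
  ∠APT = 137.82°

Step 5: From AP = 8, AT = 14, PT = 7, by the inverse law of cosines:
  cos(∠PAT) = (AP² + AT² - PT²) / (2·AP·AT)
  ∠PAT = 19.62°

Step 6: From TA = 14, TP = 7, AP = 8, by the inverse law of cosines:
  cos(∠ATP) = (TA² + TP² - AP²) / (2·TA·TP)
  ∠ATP = 22.56°

Step 7: From PA = 8, PZ = 2·√65, AZ = 14, by the inverse law of cosines:
  cos(∠APZ) = (PA² + PZ² - AZ²) / (2·PA·PZ)
  ∠APZ = 60.26°

Step 8: From PB = 7·√2, PT = 7, BT = 7, by the inverse law of cosines:
  cos(∠BPT) = (PB² + PT² - BT²) / (2·PB·PT)
  ∠BPT = 45°

Step 9: From AT = 14, AX = 2·√65, TX = 8, by the inverse law of cosines:
  cos(∠TAX) = (AT² + AX² - TX²) / (2·AT·AX)
  ∠TAX = 29.74°

Step 10: From XA = 2·√65, XT = 8, AT = 14, by the inverse law of cosines:
  cos(∠AXT) = (XA² + XT² - AT²) / (2·XA·XT)
  ∠AXT = 60.26°

Step 11: From ZA = 14, ZP = 2·√65, AP = 8, by the inverse law of cosines:
  cos(∠AZP) = (ZA² + ZP² - AP²) / (2·ZA·ZP)
  ∠AZP = 29.74°

Step 12: From BP = 7·√2, BT = 7, PT = 7, by the inverse law of cosines:
  cos(∠PBT) = (BP² + BT² - PT²) / (2·BP·BT)
  ∠PBT = 45°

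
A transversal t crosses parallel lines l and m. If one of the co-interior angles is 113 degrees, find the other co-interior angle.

Co-interior angles (same-side interior) formed by parallel lines and a transversal are supplementary (sum to 180 degrees).
The given angle is 113 degrees.
The co-interior angle = 180 - 113 = 67 degrees.

67 degrees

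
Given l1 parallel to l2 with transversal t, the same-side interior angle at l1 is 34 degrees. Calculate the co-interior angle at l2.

Co-interior angles sum to 180: 180 - 34 = 146 degrees.

146 degrees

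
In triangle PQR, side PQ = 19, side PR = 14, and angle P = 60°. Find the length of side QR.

When two sides and the included angle are known, the law of cosines gives the third side.
c^2 = a^2 + b^2 - 2ab cos(C) generalizes the Pythagorean theorem to non-right triangles.
Here: QR^2 = 361 + 196 - 532*(1/2) = 291
QR = sqrt(291)

sqrt(291)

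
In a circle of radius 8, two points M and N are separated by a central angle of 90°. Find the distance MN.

Chord length = 2r sin(θ/2)
= 2 × 8 × sin(90°/2)
= 2 × 8 × sin(45°)
= 8*sqrt(2)

8*sqrt(2)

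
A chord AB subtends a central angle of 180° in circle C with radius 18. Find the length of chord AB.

Chord length = 2r sin(θ/2)
= 2 × 18 × sin(180°/2)
= 2 × 18 × sin(90°)
= 36

36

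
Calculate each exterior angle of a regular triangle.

Each exterior angle of a regular n-gon is 360 / n.
For n = 3: 360 / 3 = 120 degrees.

120 degrees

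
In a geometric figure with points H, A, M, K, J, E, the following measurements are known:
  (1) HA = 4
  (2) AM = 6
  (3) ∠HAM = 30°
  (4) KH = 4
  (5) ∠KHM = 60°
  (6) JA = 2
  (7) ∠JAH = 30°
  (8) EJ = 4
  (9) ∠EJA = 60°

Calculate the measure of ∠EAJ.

Step 1: By the law of cosines on triangle AJE: AE² = 2² + 4² − 2·2·4·cos(60°) = 12, so AE = 2·√3.
Step 2: By the inverse law of cosines on triangle EAJ: cos(∠EAJ) = ((2·√3)² + 2² − 4²) / (2·2·√3·2) = 0/13.86 = 0, so ∠EAJ = 90°.

Therefore, the measure of angle ∠EAJ = 90°.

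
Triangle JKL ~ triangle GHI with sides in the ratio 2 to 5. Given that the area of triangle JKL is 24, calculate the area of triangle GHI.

Area ratio = (2/5)^2 = 4/25. Area of GHI = 24 * 25/4 = 150.

150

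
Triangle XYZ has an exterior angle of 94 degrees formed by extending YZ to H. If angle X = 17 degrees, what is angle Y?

angle Y = 94 - 17 = 77 degrees (exterior angle theorem).

77 degrees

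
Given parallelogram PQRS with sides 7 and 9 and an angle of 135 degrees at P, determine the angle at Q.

Opposite sides of a parallelogram are parallel, so consecutive angles form co-interior angles on a transversal.
Co-interior angles sum to 180°, giving angle Q = 180 - 135 = 45 degrees.

45 degrees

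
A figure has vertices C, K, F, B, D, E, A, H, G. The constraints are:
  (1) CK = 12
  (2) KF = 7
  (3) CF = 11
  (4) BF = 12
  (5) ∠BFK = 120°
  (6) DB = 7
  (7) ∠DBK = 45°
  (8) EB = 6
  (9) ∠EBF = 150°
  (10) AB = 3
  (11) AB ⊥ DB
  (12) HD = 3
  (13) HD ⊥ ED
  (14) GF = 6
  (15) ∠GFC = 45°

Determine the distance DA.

Step 1: By the law of cosines on triangle DBA: DA² = 7² + 3² − 2·7·3·cos(90°) = 58, so DA = √58.

Therefore, the length of DA = √58.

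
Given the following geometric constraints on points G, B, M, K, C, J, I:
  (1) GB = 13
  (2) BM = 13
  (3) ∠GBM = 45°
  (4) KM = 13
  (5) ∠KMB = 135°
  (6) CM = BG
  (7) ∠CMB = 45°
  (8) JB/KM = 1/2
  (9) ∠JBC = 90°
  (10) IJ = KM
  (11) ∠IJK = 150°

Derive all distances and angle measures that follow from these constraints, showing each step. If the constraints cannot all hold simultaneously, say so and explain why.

The constraints are consistent.

From the given relations:
  CM = BG = 13
  JB = 1/2·KM = 1/2·13 ≈ 6.5
  IJ = KM = 13

Step 1: From GB = 13, BM = 13, and ∠GBM = 45°, by the law of cosines:
  GM² = GB² + BM² - 2·GB·BM·cos(45°) = 169 + 169 - 239 = 99
  GM ≈ 9.95

Step 2: From BM = 13, MK = 13, and ∠BMK = 135°, by the law of cosines:
  BK² = BM² + MK² - 2·BM·MK·cos(135°) = 169 + 169 + 239 = 577
  BK ≈ 24.02

Step 3: From BM = 13, MC = 13, and ∠BMC = 45°, by the law of cosines:
  BC² = BM² + MC² - 2·BM·MC·cos(45°) = 169 + 169 - 239 = 99
  BC ≈ 9.95

Step 4: From CB = 9.95, BJ = 6.5, and ∠CBJ = 90°, by the law of cosines:
  CJ² = CB² + BJ² - 2·CB·BJ·cos(90°) = 99 + 42.25 - 0 = 141.2
  CJ ≈ 11.88

Step 5: From GB = 13, GM = 9.95, BM = 13, by the inverse law of cosines:
  cos(∠BGM) = (GB² + GM² - BM²) / (2·GB·GM)
  ∠BGM = 67.5°

Step 6: From BC = 9.95, BM = 13, CM = 13, by the inverse law of cosines:
  cos(∠CBM) = (BC² + BM² - CM²) / (2·BC·BM)
  ∠CBM = 67.5°

Step 7: From BK = 24.02, BM = 13, KM = 13, by the inverse law of cosines:
  cos(∠KBM) = (BK² + BM² - KM²) / (2·BK·BM)
  ∠KBM = 22.5°

Step 8: From MB = 13, MG = 9.95, BG = 13, by the inverse law of cosines:
  cos(∠BMG) = (MB² + MG² - BG²) / (2·MB·MG)
  ∠BMG = 67.5°

Step 9: From KB = 24.02, KM = 13, BM = 13, by the inverse law of cosines:
  cos(∠BKM) = (KB² + KM² - BM²) / (2·KB·KM)
  ∠BKM = 22.5°

Step 10: From CB = 9.95, CM = 13, BM = 13, by the inverse law of cosines:
  cos(∠BCM) = (CB² + CM² - BM²) / (2·CB·CM)
  ∠BCM = 67.5°

Step 11: From CB = 9.95, CJ = 11.88, BJ = 6.5, by the inverse law of cosines:
  cos(∠BCJ) = (CB² + CJ² - BJ²) / (2·CB·CJ)
  ∠BCJ = 33.16°

Step 12: From JB = 6.5, JC = 11.88, BC = 9.95, by the inverse law of cosines:
  cos(∠BJC) = (JB² + JC² - BC²) / (2·JB·JC)
  ∠BJC = 56.84°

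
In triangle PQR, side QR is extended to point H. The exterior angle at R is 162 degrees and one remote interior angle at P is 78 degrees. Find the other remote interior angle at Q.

By the exterior angle theorem: exterior angle = sum of remote interior angles.
162 = 78 + angle Q
angle Q = 162 - 78 = 84 degrees

84 degrees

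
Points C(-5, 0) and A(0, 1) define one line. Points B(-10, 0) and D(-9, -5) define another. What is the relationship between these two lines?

Slope of line 1: m1 = (1 - 0)/(0 - -5) = 1/5 = 1/5
Slope of line 2: m2 = (-5 - 0)/(-9 - -10) = -5/1 = -5
Two lines are perpendicular when the product of their slopes is -1 (negative reciprocals).
m1 * m2 = (1/5) * (-5) = -1, confirming perpendicularity.

Perpendicular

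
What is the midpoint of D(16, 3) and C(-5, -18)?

M = ((x₁ + x₂)/2, (y₁ + y₂)/2)
= ((16 + -5)/2, (3 + -18)/2)
= (11/2, -15/2) = (11/2, -15/2)

(11/2, -15/2)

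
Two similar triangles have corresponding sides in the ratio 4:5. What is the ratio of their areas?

Area ratio = (side ratio)^2 = (4/5)^2 = 16:25.

16:25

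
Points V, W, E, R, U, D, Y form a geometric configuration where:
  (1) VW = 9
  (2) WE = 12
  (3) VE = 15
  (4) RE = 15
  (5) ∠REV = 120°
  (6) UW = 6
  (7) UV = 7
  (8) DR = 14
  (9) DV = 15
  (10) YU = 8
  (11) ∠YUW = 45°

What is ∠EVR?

Step 1: By the law of cosines on triangle VER: VR² = 15² + 15² − 2·15·15·cos(120°) = 675, so VR = 15·√3.
Step 2: By the inverse law of cosines on triangle EVR: cos(∠EVR) = (15² + (15·√3)² − 15²) / (2·15·15·√3) = 675/779.42 = 0.866, so ∠EVR = 30°.

Therefore, the measure of angle ∠EVR = 30°.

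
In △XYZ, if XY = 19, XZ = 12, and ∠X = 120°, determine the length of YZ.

When two sides and the included angle are known, the law of cosines gives the third side.
c^2 = a^2 + b^2 - 2ab cos(C) generalizes the Pythagorean theorem to non-right triangles.
Here: YZ^2 = 361 + 144 - 456*(-1/2) = 733
YZ = sqrt(733)

sqrt(733)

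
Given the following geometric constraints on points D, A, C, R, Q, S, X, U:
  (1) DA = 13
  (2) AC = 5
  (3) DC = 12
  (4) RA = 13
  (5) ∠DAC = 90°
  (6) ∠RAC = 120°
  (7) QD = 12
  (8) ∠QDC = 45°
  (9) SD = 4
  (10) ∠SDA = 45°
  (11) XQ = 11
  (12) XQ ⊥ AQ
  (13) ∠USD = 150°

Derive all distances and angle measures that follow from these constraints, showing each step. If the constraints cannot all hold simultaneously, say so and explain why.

These constraints are not satisfiable: (1), (2) and (3) fix all three sides of triangle DAC, so by the law of cosines cos(∠DAC) = (13² + 5² − 12²) / (2·13·5) = 0.3846, i.e. ∠DAC ≈ 67.38°, which contradicts (5) ∠DAC = 90°. No planar figure meets all of them, so nothing further can be derived.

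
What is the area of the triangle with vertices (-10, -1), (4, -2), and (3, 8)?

The Shoelace formula computes the area from vertex coordinates by summing cross products.
For vertices (-10,-1), (4,-2), (3,8):
Signed sum = -10*-2 - 4*-1 + 4*8 - 3*-2 + 3*-1 - -10*8
= 24 + 38 + 77 = 139
Area = (1/2)|139| = 139/2.

139/2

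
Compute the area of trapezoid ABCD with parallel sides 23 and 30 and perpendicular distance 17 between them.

Area = (23 + 30) * 17 / 2 = 901 / 2 = 901/2

901/2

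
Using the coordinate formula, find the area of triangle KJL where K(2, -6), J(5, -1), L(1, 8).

Using the Shoelace formula for a triangle:
Area = (1/2)|x0(y1 - y2) + x1(y2 - y0) + x2(y0 - y1)|
Area = (1/2)|2(-1 - 8) + 5(8 - -6) + 1(-6 - -1)|
Area = (1/2)|-18 + 70 + -5|
Area = (1/2)|47|
Area = (1/2)(47)
Area = 47/2

47/2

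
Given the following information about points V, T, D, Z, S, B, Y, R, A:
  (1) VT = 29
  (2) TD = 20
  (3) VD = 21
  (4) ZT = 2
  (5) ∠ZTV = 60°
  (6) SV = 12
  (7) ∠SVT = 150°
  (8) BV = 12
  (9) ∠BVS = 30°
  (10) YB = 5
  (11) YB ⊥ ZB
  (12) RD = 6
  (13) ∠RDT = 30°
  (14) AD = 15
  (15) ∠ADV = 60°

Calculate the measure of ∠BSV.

Step 1: By the law of cosines on triangle SVB: SB² = 12² + 12² − 2·12·12·cos(30°) = 38.58, so SB ≈ 6.21.
Step 2: By the inverse law of cosines on triangle BSV: cos(∠BSV) = (6.21² + 12² − 12²) / (2·6.21·12) = 38.58/149.08 = 0.2588, so ∠BSV = 75°.

Therefore, the measure of angle ∠BSV = 75°.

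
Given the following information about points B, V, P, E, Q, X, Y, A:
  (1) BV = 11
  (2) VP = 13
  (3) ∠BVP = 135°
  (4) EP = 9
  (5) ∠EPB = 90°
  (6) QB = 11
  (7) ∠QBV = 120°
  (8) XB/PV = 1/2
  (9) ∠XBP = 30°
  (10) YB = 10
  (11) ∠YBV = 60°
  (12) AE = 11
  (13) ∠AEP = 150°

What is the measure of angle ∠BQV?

Step 1: By the law of cosines on triangle QBV: QV² = 11² + 11² − 2·11·11·cos(120°) = 363, so QV = 11·√3.
Step 2: By the inverse law of cosines on triangle BQV: cos(∠BQV) = (11² + (11·√3)² − 11²) / (2·11·11·√3) = 363/419.16 = 0.866, so ∠BQV = 30°.

Therefore, the measure of angle ∠BQV = 30°.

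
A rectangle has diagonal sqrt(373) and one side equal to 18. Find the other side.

The diagonal of a rectangle forms a right triangle with the two sides.
Rearranging the Pythagorean theorem: missing side = sqrt(d^2 - known^2).
= sqrt(373 - 324) = sqrt(49) = 7.

7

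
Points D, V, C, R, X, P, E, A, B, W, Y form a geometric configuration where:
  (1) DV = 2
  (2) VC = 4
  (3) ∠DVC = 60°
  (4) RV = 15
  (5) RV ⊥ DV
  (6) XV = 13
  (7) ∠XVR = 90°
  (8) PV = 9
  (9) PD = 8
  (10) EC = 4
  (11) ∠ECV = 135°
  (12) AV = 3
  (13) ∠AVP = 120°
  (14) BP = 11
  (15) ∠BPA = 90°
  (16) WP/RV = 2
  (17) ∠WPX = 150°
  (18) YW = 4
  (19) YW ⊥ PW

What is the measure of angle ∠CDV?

Step 1: By the law of cosines on triangle DVC: DC² = 2² + 4² − 2·2·4·cos(60°) = 12, so DC = 2·√3.
Step 2: By the inverse law of cosines on triangle CDV: cos(∠CDV) = ((2·√3)² + 2² − 4²) / (2·2·√3·2) = 0/13.86 = 0, so ∠CDV = 90°.

Therefore, the measure of angle ∠CDV = 90°.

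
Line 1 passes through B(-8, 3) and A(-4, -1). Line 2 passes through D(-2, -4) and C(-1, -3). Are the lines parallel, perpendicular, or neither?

Slope of line 1: m1 = (-1 - 3)/(-4 - -8) = -4/4 = -1
Slope of line 2: m2 = (-3 - -4)/(-1 - -2) = 1/1 = 1
Two lines are perpendicular when the product of their slopes is -1 (negative reciprocals).
m1 * m2 = (-1) * (1) = -1, confirming perpendicularity.

Perpendicular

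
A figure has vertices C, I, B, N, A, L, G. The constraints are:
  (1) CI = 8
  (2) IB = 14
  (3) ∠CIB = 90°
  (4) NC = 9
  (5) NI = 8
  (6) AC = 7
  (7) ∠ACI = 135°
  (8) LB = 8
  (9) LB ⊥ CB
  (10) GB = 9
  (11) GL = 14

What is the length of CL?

Step 1: By the law of cosines on triangle BIC: BC² = 14² + 8² − 2·14·8·cos(90°) = 260, so BC = 2·√65.
Step 2: By the law of cosines on triangle CBL: CL² = (2·√65)² + 8² − 2·2·√65·8·cos(90°) = 324, so CL = 18.

Therefore, the length of CL = 18.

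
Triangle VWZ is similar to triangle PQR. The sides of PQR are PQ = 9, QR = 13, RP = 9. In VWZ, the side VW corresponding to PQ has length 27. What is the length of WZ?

Similar triangles have proportional sides. Setting up the proportion:
VW / PQ = WZ / QR
27 / 9 = WZ / 13
WZ = 13 * 27 / 9 = 39.

39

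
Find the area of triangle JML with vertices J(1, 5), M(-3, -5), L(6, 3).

The Shoelace formula computes the area from vertex coordinates by summing cross products.
For vertices (1,5), (-3,-5), (6,3):
Signed sum = 1*-5 - -3*5 + -3*3 - 6*-5 + 6*5 - 1*3
= 10 + 21 + 27 = 58
Area = (1/2)|58| = 29.

29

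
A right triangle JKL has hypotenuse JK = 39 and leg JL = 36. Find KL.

By the Pythagorean theorem: KL^2 = JK^2 - JL^2
KL^2 = 39^2 - 36^2 = 1521 - 1296 = 225
KL = sqrt(225) = 15

15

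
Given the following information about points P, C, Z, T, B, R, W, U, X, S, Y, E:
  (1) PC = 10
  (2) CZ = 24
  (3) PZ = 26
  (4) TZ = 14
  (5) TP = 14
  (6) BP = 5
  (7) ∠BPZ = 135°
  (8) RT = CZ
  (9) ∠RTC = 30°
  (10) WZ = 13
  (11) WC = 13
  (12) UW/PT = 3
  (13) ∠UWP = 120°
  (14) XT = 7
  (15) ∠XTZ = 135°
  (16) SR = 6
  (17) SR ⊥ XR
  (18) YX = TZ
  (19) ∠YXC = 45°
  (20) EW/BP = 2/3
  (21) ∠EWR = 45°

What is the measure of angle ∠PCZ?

Step 1: By the inverse law of cosines on triangle PCZ: cos(∠PCZ) = (10² + 24² − 26²) / (2·10·24) = 0/480 = 0, so ∠PCZ = 90°.

Therefore, the measure of angle ∠PCZ = 90°.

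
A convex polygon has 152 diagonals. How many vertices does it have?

Using d = n(n - 3)/2, we solve 152 = n(n - 3)/2.
So n(n - 3) = 304.
Testing n = 19: 19 * 16 = 304 = 304. Correct.
The polygon has 19 sides.

19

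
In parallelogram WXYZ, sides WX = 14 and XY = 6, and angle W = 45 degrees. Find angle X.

Opposite sides of a parallelogram are parallel, so consecutive angles form co-interior angles on a transversal.
Co-interior angles sum to 180°, giving angle X = 180 - 45 = 135 degrees.

135 degrees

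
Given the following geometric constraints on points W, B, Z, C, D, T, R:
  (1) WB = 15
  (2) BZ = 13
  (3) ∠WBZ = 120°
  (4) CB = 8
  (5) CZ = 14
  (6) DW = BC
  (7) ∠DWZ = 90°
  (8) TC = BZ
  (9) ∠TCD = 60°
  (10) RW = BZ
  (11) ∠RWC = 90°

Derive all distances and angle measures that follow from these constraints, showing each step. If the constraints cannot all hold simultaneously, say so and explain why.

The constraints are consistent.

From the given relations:
  DW = BC = 8
  TC = BZ = 13
  RW = BZ = 13

Step 1: From WB = 15, BZ = 13, and ∠WBZ = 120°, by the law of cosines:
  WZ² = WB² + BZ² - 2·WB·BZ·cos(120°) = 225 + 169 + 195 = 589
  WZ ≈ 24.27

Step 2: From BC = 8, BZ = 13, CZ = 14, by the inverse law of cosines:
  cos(∠CBZ) = (BC² + BZ² - CZ²) / (2·BC·BZ)
  ∠CBZ = 79.75°

Step 3: From ZB = 13, ZC = 14, BC = 8, by the inverse law of cosines:
  cos(∠BZC) = (ZB² + ZC² - BC²) / (2·ZB·ZC)
  ∠BZC = 34.22°

Step 4: From CB = 8, CZ = 14, BZ = 13, by the inverse law of cosines:
  cos(∠BCZ) = (CB² + CZ² - BZ²) / (2·CB·CZ)
  ∠BCZ = 66.03°

Step 5: From ZW = 24.27, WD = 8, and ∠ZWD = 90°, by the law of cosines:
  ZD² = ZW² + WD² - 2·ZW·WD·cos(90°) = 589 + 64 - 0 = 653
  ZD ≈ 25.55

Step 6: From WB = 15, WZ = 24.27, BZ = 13, by the inverse law of cosines:
  cos(∠BWZ) = (WB² + WZ² - BZ²) / (2·WB·WZ)
  ∠BWZ = 27.64°

Step 7: From ZB = 13, ZW = 24.27, BW = 15, by the inverse law of cosines:
  cos(∠BZW) = (ZB² + ZW² - BW²) / (2·ZB·ZW)
  ∠BZW = 32.36°

Step 8: From ZD = 25.55, ZW = 24.27, DW = 8, by the inverse law of cosines:
  cos(∠DZW) = (ZD² + ZW² - DW²) / (2·ZD·ZW)
  ∠DZW = 18.24°

Step 9: From DW = 8, DZ = 25.55, WZ = 24.27, by the inverse law of cosines:
  cos(∠WDZ) = (DW² + DZ² - WZ²) / (2·DW·DZ)
  ∠WDZ = 71.76°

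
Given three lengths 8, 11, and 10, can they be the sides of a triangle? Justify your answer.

For three segments to close into a triangle, no single side can be as long as the other two combined.
The longest side is 11, and 8 + 10 = 18 > 11.
A triangle can be formed.

Yes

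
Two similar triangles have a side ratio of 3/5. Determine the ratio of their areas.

Area ratio = (side ratio)^2 = (3/5)^2 = 9:25.

9:25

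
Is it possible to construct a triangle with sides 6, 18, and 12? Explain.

Check the triangle inequality: 6 + 12 = 18 ≤ 18.
Since the sum of two sides does not exceed the third, no triangle can be formed.

No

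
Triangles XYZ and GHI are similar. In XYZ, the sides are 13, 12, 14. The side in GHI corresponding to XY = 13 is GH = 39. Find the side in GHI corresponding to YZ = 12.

Similar triangles have proportional sides. Setting up the proportion:
GH / XY = HI / YZ
39 / 13 = HI / 12
HI = 12 * 39 / 13 = 36.

36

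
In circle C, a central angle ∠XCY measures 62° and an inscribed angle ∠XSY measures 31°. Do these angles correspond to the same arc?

By the inscribed angle theorem, if both angles subtend the same arc, the inscribed angle must be half the central angle.
Half of 62° = 31°, which equals the given inscribed angle of 31°.
Therefore, yes, they correspond to the same arc.

Yes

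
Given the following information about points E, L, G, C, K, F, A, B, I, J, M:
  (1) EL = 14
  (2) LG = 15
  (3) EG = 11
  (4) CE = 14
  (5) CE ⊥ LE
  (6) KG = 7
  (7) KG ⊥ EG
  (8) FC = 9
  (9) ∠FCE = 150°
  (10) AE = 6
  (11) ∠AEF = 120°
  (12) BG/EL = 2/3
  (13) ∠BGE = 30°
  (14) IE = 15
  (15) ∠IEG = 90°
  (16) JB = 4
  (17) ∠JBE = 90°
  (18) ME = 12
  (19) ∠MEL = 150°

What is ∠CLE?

Step 1: By the law of cosines on triangle LEC: LC² = 14² + 14² − 2·14·14·cos(90°) = 392, so LC = 14·√2.
Step 2: By the inverse law of cosines on triangle CLE: cos(∠CLE) = ((14·√2)² + 14² − 14²) / (2·14·√2·14) = 392/554.37 = 0.7071, so ∠CLE = 45°.

Therefore, the measure of angle ∠CLE = 45°.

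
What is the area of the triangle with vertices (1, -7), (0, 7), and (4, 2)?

Shoelace: Area = (1/2)|1(7-2) + 0(2--7) + 4(-7-7)| = (1/2)(51) = 51/2

51/2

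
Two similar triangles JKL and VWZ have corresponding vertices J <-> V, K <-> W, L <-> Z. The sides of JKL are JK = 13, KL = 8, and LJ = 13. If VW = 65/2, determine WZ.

k = 65/2/13 = 5/2. WZ = 5/2 * 8 = 20.

20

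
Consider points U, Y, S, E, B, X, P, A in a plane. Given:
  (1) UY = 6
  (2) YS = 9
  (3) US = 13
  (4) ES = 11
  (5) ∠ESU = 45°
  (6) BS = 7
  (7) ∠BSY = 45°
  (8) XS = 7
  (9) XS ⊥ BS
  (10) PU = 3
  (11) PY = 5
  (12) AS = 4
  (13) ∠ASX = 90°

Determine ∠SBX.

Step 1: By the law of cosines on triangle BSX: BX² = 7² + 7² − 2·7·7·cos(90°) = 98, so BX = 7·√2.
Step 2: By the inverse law of cosines on triangle SBX: cos(∠SBX) = (7² + (7·√2)² − 7²) / (2·7·7·√2) = 98/138.59 = 0.7071, so ∠SBX = 45°.

Therefore, the measure of angle ∠SBX = 45°.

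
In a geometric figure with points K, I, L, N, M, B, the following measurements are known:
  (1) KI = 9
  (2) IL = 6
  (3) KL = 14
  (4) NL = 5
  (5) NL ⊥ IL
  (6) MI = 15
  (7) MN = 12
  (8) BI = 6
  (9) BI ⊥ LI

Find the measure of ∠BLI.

Step 1: By the law of cosines on triangle LIB: LB² = 6² + 6² − 2·6·6·cos(90°) = 72, so LB = 6·√2.
Step 2: By the inverse law of cosines on triangle BLI: cos(∠BLI) = ((6·√2)² + 6² − 6²) / (2·6·√2·6) = 72/101.82 = 0.7071, so ∠BLI = 45°.

Therefore, the measure of angle ∠BLI = 45°.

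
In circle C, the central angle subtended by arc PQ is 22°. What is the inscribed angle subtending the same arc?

Inscribed angle = 22° / 2 = 11° (inscribed angle theorem).

11°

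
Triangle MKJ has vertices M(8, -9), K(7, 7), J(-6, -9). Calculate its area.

Using the Shoelace formula for a triangle:
Area = (1/2)|x0(y1 - y2) + x1(y2 - y0) + x2(y0 - y1)|
Area = (1/2)|8(7 - -9) + 7(-9 - -9) + -6(-9 - 7)|
Area = (1/2)|128 + 0 + 96|
Area = (1/2)|224|
Area = (1/2)(224)
Area = 112

112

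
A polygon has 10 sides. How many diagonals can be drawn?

The number of diagonals in an n-gon is n(n - 3)/2.
For n = 10: 10(10 - 3)/2 = 10 × 7 / 2 = 35.

35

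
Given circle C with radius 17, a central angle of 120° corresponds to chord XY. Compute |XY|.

Drop a perpendicular from the center to the chord, bisecting both the chord and the central angle.
Each half-chord = r sin(θ/2) = 17 sin(60°).
The full chord = 2 × 17 × sin(60°) = 17*sqrt(3).

17*sqrt(3)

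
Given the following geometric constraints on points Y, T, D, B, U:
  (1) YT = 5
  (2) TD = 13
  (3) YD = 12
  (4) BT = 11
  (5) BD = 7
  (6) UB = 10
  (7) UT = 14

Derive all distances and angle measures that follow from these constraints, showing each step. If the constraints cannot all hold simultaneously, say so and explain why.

The constraints are consistent.

Step 1: From YD = 12, YT = 5, DT = 13, by the inverse law of cosines:
  cos(∠DYT) = (YD² + YT² - DT²) / (2·YD·YT)
  ∠DYT = 90°

Step 2: From TB = 11, TD = 13, BD = 7, by the inverse law of cosines:
  cos(∠BTD) = (TB² + TD² - BD²) / (2·TB·TD)
  ∠BTD = 32.58°

Step 3: From TB = 11, TU = 14, BU = 10, by the inverse law of cosines:
  cos(∠BTU) = (TB² + TU² - BU²) / (2·TB·TU)
  ∠BTU = 45.21°

Step 4: From TD = 13, TY = 5, DY = 12, by the inverse law of cosines:
  cos(∠DTY) = (TD² + TY² - DY²) / (2·TD·TY)
  ∠DTY = 67.38°

Step 5: From DB = 7, DT = 13, BT = 11, by the inverse law of cosines:
  cos(∠BDT) = (DB² + DT² - BT²) / (2·DB·DT)
  ∠BDT = 57.79°

Step 6: From DT = 13, DY = 12, TY = 5, by the inverse law of cosines:
  cos(∠TDY) = (DT² + DY² - TY²) / (2·DT·DY)
  ∠TDY = 22.62°

Step 7: From BD = 7, BT = 11, DT = 13, by the inverse law of cosines:
  cos(∠DBT) = (BD² + BT² - DT²) / (2·BD·BT)
  ∠DBT = 89.63°

Step 8: From BT = 11, BU = 10, TU = 14, by the inverse law of cosines:
  cos(∠TBU) = (BT² + BU² - TU²) / (2·BT·BU)
  ∠TBU = 83.48°

Step 9: From UB = 10, UT = 14, BT = 11, by the inverse law of cosines:
  cos(∠BUT) = (UB² + UT² - BT²) / (2·UB·UT)
  ∠BUT = 51.32°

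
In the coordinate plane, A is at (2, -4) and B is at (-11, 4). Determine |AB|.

d = sqrt((-13)^2 + (8)^2) = sqrt(233)

sqrt(233)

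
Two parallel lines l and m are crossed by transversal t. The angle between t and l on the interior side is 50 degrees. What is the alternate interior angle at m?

Alternate interior angles are equal: 50 degrees.

50 degrees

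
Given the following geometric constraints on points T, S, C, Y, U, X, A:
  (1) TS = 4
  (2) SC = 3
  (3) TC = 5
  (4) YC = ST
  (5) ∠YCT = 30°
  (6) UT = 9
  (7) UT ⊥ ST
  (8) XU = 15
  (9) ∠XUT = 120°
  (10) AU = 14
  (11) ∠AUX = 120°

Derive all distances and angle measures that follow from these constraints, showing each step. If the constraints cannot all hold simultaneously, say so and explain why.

The constraints are consistent.

From the given relations:
  YC = ST = 4

Step 1: From TC = 5, CY = 4, and ∠TCY = 30°, by the law of cosines:
  TY² = TC² + CY² - 2·TC·CY·cos(30°) = 25 + 16 - 34.64 = 6.359
  TY ≈ 2.52

Step 2: From TU = 9, UX = 15, and ∠TUX = 120°, by the law of cosines:
  TX² = TU² + UX² - 2·TU·UX·cos(120°) = 81 + 225 + 135 = 441
  TX = 21

Step 3: From ST = 4, TU = 9, and ∠STU = 90°, by the law of cosines:
  SU² = ST² + TU² - 2·ST·TU·cos(90°) = 16 + 81 - 0 = 97
  SU = √97

Step 4: From XU = 15, UA = 14, and ∠XUA = 120°, by the law of cosines:
  XA² = XU² + UA² - 2·XU·UA·cos(120°) = 225 + 196 + 210 = 631
  XA ≈ 25.12

Step 5: From TC = 5, TS = 4, CS = 3, by the inverse law of cosines:
  cos(∠CTS) = (TC² + TS² - CS²) / (2·TC·TS)
  ∠CTS = 36.87°

Step 6: From SC = 3, ST = 4, CT = 5, by the inverse law of cosines:
  cos(∠CST) = (SC² + ST² - CT²) / (2·SC·ST)
  ∠CST = 90°

Step 7: From CS = 3, CT = 5, ST = 4, by the inverse law of cosines:
  cos(∠SCT) = (CS² + CT² - ST²) / (2·CS·CT)
  ∠SCT = 53.13°

Step 8: From TC = 5, TY = 2.52, CY = 4, by the inverse law of cosines:
  cos(∠CTY) = (TC² + TY² - CY²) / (2·TC·TY)
  ∠CTY = 52.48°

Step 9: From TU = 9, TX = 21, UX = 15, by the inverse law of cosines:
  cos(∠UTX) = (TU² + TX² - UX²) / (2·TU·TX)
  ∠UTX = 38.21°

Step 10: From ST = 4, SU = √97, TU = 9, by the inverse law of cosines:
  cos(∠TSU) = (ST² + SU² - TU²) / (2·ST·SU)
  ∠TSU = 66.04°

Step 11: From YC = 4, YT = 2.52, CT = 5, by the inverse law of cosines:
  cos(∠CYT) = (YC² + YT² - CT²) / (2·YC·YT)
  ∠CYT = 97.52°

Step 12: From US = √97, UT = 9, ST = 4, by the inverse law of cosines:
  cos(∠SUT) = (US² + UT² - ST²) / (2·US·UT)
  ∠SUT = 23.96°

Step 13: From XA = 25.12, XU = 15, AU = 14, by the inverse law of cosines:
  cos(∠AXU) = (XA² + XU² - AU²) / (2·XA·XU)
  ∠AXU = 28.86°

Step 14: From XT = 21, XU = 15, TU = 9, by the inverse law of cosines:
  cos(∠TXU) = (XT² + XU² - TU²) / (2·XT·XU)
  ∠TXU = 21.79°

Step 15: From AU = 14, AX = 25.12, UX = 15, by the inverse law of cosines:
  cos(∠UAX) = (AU² + AX² - UX²) / (2·AU·AX)
  ∠UAX = 31.14°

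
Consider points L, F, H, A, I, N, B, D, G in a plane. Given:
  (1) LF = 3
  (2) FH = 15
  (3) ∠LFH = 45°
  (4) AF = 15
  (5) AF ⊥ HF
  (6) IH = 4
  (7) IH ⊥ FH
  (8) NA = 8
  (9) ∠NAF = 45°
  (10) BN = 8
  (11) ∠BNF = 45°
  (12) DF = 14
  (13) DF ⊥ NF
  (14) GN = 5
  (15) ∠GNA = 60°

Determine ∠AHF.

Step 1: By the law of cosines on triangle HFA: HA² = 15² + 15² − 2·15·15·cos(90°) = 450, so HA = 15·√2.
Step 2: By the inverse law of cosines on triangle AHF: cos(∠AHF) = ((15·√2)² + 15² − 15²) / (2·15·√2·15) = 450/636.4 = 0.7071, so ∠AHF = 45°.

Therefore, the measure of angle ∠AHF = 45°.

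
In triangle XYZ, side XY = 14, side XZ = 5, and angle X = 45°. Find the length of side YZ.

By the law of cosines: YZ^2 = XY^2 + XZ^2 - 2*XY*XZ*cos(X)
YZ^2 = 14^2 + 5^2 - 2*14*5*cos(45°)
YZ^2 = 196 + 25 - 140*(sqrt(2)/2)
YZ^2 = 221 - 70*sqrt(2)
YZ = sqrt(221 - 70*sqrt(2))

sqrt(221 - 70*sqrt(2))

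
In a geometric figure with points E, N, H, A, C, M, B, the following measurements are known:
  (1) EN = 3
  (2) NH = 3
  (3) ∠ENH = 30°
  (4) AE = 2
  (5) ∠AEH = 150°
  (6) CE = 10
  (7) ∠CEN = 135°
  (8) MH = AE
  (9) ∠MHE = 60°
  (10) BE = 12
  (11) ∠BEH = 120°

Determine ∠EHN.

Step 1: By the law of cosines on triangle HNE: HE² = 3² + 3² − 2·3·3·cos(30°) = 2.41, so HE ≈ 1.55.
Step 2: By the inverse law of cosines on triangle EHN: cos(∠EHN) = (1.55² + 3² − 3²) / (2·1.55·3) = 2.41/9.32 = 0.2588, so ∠EHN = 75°.

Therefore, the measure of angle ∠EHN = 75°.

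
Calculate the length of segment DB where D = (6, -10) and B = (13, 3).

The horizontal distance is |13 - 6| = 7 and the vertical distance is |3 - -10| = 13.
By the Pythagorean theorem, d = sqrt(7^2 + 13^2) = sqrt(218).

sqrt(218)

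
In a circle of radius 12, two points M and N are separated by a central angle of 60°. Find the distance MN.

Chord length = 2r sin(θ/2)
= 2 × 12 × sin(60°/2)
= 2 × 12 × sin(30°)
= 12

12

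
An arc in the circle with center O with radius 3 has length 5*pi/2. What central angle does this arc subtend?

The full circumference is 2πr = 6*pi.
The arc is 5*pi/2 / 6*pi = 5/12 of the full circle.
So the central angle = 5/12 × 360° = 150°.

150°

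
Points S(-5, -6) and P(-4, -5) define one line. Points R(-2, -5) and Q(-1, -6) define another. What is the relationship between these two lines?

Slope of line 1: m1 = (-5 - -6)/(-4 - -5) = 1/1 = 1
Slope of line 2: m2 = (-6 - -5)/(-1 - -2) = -1/1 = -1
m1 * m2 = (1) * (-1) = -1 = -1, so the lines are perpendicular.

Perpendicular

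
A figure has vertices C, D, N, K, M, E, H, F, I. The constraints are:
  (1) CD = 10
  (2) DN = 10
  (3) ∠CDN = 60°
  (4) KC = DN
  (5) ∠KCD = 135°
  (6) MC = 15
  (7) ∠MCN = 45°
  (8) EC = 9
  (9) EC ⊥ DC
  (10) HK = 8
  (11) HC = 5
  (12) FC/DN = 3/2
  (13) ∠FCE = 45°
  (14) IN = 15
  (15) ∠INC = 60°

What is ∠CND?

Step 1: By the law of cosines on triangle NDC: NC² = 10² + 10² − 2·10·10·cos(60°) = 100, so NC = 10.
Step 2: By the inverse law of cosines on triangle CND: cos(∠CND) = (10² + 10² − 10²) / (2·10·10) = 100/200 = 0.5, so ∠CND = 60°.

Therefore, the measure of angle ∠CND = 60°.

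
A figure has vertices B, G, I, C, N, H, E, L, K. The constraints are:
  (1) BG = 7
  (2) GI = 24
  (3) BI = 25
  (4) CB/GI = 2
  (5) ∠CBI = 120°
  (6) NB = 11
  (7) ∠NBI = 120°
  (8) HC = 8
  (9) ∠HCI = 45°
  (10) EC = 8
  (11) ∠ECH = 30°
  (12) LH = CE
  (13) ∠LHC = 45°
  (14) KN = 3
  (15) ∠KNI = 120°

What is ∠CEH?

Step 1: By the law of cosines on triangle ECH: EH² = 8² + 8² − 2·8·8·cos(30°) = 17.15, so EH ≈ 4.14.
Step 2: By the inverse law of cosines on triangle CEH: cos(∠CEH) = (8² + 4.14² − 8²) / (2·8·4.14) = 17.15/66.26 = 0.2588, so ∠CEH = 75°.

Therefore, the measure of angle ∠CEH = 75°.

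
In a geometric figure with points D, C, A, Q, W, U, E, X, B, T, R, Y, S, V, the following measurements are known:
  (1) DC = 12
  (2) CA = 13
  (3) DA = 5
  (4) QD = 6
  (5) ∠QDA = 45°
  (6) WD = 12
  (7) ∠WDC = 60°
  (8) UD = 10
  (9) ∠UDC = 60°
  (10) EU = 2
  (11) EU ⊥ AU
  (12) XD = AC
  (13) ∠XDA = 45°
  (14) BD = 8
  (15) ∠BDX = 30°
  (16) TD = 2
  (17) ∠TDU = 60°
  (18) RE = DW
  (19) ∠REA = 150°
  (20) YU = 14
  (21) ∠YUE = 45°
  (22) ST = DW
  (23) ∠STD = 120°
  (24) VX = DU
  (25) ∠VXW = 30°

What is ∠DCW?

Step 1: By the law of cosines on triangle CDW: CW² = 12² + 12² − 2·12·12·cos(60°) = 144, so CW = 12.
Step 2: By the inverse law of cosines on triangle DCW: cos(∠DCW) = (12² + 12² − 12²) / (2·12·12) = 144/288 = 0.5, so ∠DCW = 60°.

Therefore, the measure of angle ∠DCW = 60°.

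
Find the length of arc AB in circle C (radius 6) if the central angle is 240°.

Arc length = 2πr × θ/360
= 2π × 6 × 2/3
= 8*pi

8*pi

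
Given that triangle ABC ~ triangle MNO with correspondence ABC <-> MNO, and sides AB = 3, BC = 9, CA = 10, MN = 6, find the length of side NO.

Since the triangles are similar, the ratio of corresponding sides is constant.
Scale factor k = MN / AB = 6 / 3 = 2
NO = k * BC = 2 * 9 = 18

18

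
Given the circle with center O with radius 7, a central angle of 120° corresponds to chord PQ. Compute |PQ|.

Chord length = 2r sin(θ/2)
= 2 × 7 × sin(120°/2)
= 2 × 7 × sin(60°)
= 7*sqrt(3)

7*sqrt(3)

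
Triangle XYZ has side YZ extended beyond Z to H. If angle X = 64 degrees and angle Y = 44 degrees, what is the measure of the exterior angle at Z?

The interior angle at Z is 180 - 64 - 44 = 72 degrees.
The exterior angle and interior angle at Z are supplementary:
Exterior angle = 180 - 72 = 108 degrees.

108 degrees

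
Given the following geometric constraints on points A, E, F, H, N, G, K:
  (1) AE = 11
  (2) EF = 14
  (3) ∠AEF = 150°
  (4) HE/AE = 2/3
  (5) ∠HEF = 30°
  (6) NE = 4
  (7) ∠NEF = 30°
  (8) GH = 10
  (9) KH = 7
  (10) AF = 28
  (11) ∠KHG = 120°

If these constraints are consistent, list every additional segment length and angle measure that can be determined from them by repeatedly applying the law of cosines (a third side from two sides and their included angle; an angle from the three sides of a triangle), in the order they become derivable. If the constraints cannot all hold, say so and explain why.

These constraints are not satisfiable: (1), (2) and (3) already determine AF: by the law of cosines AF² = 11² + 14² − 2·11·14·cos(150°) = 583.74, so AF ≈ 24.16, which contradicts (10) AF = 28. No planar figure meets all of them, so nothing further can be derived.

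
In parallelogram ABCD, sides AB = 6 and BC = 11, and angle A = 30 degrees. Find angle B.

Opposite sides of a parallelogram are parallel, so consecutive angles form co-interior angles on a transversal.
Co-interior angles sum to 180°, giving angle B = 180 - 30 = 150 degrees.

150 degrees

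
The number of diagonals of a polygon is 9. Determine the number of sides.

Using d = n(n - 3)/2, we solve 9 = n(n - 3)/2.
So n(n - 3) = 18.
Testing n = 6: 6 * 3 = 18 = 18. Correct.
The polygon has 6 sides.

6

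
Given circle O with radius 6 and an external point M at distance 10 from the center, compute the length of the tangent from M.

Let T be the point of tangency. Then OT ⊥ MT (radius ⊥ tangent).
In right triangle OTM: OM² = OT² + MT²
10² = 6² + MT²
MT² = 64, MT = 8

8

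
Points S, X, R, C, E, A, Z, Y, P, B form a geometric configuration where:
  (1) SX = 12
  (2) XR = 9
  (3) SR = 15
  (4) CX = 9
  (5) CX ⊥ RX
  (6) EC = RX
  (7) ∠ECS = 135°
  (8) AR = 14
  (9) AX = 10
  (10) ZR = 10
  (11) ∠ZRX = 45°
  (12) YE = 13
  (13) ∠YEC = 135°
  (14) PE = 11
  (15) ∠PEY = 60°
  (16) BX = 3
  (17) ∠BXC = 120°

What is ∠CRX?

Step 1: By the law of cosines on triangle RXC: RC² = 9² + 9² − 2·9·9·cos(90°) = 162, so RC = 9·√2.
Step 2: By the inverse law of cosines on triangle CRX: cos(∠CRX) = ((9·√2)² + 9² − 9²) / (2·9·√2·9) = 162/229.1 = 0.7071, so ∠CRX = 45°.

Therefore, the measure of angle ∠CRX = 45°.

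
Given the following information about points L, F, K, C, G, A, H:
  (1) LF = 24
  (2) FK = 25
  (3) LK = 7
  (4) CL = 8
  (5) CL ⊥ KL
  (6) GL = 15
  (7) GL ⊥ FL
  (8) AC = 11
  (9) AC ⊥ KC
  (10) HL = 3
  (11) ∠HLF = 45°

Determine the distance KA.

Step 1: By the law of cosines on triangle CLK: CK² = 8² + 7² − 2·8·7·cos(90°) = 113, so CK = √113.
Step 2: By the law of cosines on triangle KCA: KA² = √113² + 11² − 2·√113·11·cos(90°) = 234, so KA = 3·√26.

Therefore, the length of KA = 3·√26.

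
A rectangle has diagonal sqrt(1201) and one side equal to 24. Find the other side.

The diagonal of a rectangle forms a right triangle with the two sides.
Rearranging the Pythagorean theorem: missing side = sqrt(d^2 - known^2).
= sqrt(1201 - 576) = sqrt(625) = 25.

25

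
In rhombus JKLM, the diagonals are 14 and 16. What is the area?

Area of a rhombus = (d1 * d2) / 2
Area = (14 * 16) / 2
Area = 224 / 2
Area = 112

112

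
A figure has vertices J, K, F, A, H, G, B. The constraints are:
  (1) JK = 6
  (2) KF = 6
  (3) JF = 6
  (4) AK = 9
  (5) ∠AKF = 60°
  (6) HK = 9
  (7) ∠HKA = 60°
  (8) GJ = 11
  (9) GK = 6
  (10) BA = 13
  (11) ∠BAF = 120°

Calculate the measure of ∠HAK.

Step 1: By the law of cosines on triangle AKH: AH² = 9² + 9² − 2·9·9·cos(60°) = 81, so AH = 9.
Step 2: By the inverse law of cosines on triangle HAK: cos(∠HAK) = (9² + 9² − 9²) / (2·9·9) = 81/162 = 0.5, so ∠HAK = 60°.

Therefore, the measure of angle ∠HAK = 60°.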